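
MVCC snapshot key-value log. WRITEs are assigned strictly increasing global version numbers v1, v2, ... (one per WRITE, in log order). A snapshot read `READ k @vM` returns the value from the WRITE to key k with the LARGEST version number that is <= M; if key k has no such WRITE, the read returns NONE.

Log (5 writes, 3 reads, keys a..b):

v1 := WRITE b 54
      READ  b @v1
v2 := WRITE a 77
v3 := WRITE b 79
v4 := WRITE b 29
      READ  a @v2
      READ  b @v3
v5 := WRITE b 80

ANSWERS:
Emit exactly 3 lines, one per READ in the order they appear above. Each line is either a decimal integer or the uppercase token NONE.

Answer: 54
77
79

Derivation:
v1: WRITE b=54  (b history now [(1, 54)])
READ b @v1: history=[(1, 54)] -> pick v1 -> 54
v2: WRITE a=77  (a history now [(2, 77)])
v3: WRITE b=79  (b history now [(1, 54), (3, 79)])
v4: WRITE b=29  (b history now [(1, 54), (3, 79), (4, 29)])
READ a @v2: history=[(2, 77)] -> pick v2 -> 77
READ b @v3: history=[(1, 54), (3, 79), (4, 29)] -> pick v3 -> 79
v5: WRITE b=80  (b history now [(1, 54), (3, 79), (4, 29), (5, 80)])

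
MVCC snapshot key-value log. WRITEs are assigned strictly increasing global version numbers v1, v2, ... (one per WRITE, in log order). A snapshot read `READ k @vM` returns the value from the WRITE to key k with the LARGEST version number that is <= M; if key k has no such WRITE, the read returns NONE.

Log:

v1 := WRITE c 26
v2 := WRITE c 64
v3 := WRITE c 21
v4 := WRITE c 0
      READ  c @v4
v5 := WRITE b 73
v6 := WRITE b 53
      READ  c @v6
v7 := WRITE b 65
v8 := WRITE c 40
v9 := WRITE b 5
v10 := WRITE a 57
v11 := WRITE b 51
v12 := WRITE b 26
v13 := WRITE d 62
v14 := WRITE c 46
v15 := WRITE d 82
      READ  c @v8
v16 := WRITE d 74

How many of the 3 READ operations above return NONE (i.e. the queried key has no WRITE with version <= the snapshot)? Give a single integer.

v1: WRITE c=26  (c history now [(1, 26)])
v2: WRITE c=64  (c history now [(1, 26), (2, 64)])
v3: WRITE c=21  (c history now [(1, 26), (2, 64), (3, 21)])
v4: WRITE c=0  (c history now [(1, 26), (2, 64), (3, 21), (4, 0)])
READ c @v4: history=[(1, 26), (2, 64), (3, 21), (4, 0)] -> pick v4 -> 0
v5: WRITE b=73  (b history now [(5, 73)])
v6: WRITE b=53  (b history now [(5, 73), (6, 53)])
READ c @v6: history=[(1, 26), (2, 64), (3, 21), (4, 0)] -> pick v4 -> 0
v7: WRITE b=65  (b history now [(5, 73), (6, 53), (7, 65)])
v8: WRITE c=40  (c history now [(1, 26), (2, 64), (3, 21), (4, 0), (8, 40)])
v9: WRITE b=5  (b history now [(5, 73), (6, 53), (7, 65), (9, 5)])
v10: WRITE a=57  (a history now [(10, 57)])
v11: WRITE b=51  (b history now [(5, 73), (6, 53), (7, 65), (9, 5), (11, 51)])
v12: WRITE b=26  (b history now [(5, 73), (6, 53), (7, 65), (9, 5), (11, 51), (12, 26)])
v13: WRITE d=62  (d history now [(13, 62)])
v14: WRITE c=46  (c history now [(1, 26), (2, 64), (3, 21), (4, 0), (8, 40), (14, 46)])
v15: WRITE d=82  (d history now [(13, 62), (15, 82)])
READ c @v8: history=[(1, 26), (2, 64), (3, 21), (4, 0), (8, 40), (14, 46)] -> pick v8 -> 40
v16: WRITE d=74  (d history now [(13, 62), (15, 82), (16, 74)])
Read results in order: ['0', '0', '40']
NONE count = 0

Answer: 0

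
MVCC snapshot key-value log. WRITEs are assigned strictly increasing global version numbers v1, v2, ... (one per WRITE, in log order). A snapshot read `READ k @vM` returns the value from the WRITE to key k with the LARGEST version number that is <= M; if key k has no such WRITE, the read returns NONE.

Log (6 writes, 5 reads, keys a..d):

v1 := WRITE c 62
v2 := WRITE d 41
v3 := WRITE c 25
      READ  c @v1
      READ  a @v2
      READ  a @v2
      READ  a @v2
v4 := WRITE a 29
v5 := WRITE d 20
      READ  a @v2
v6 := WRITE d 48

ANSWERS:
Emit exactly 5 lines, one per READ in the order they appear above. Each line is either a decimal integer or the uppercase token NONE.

v1: WRITE c=62  (c history now [(1, 62)])
v2: WRITE d=41  (d history now [(2, 41)])
v3: WRITE c=25  (c history now [(1, 62), (3, 25)])
READ c @v1: history=[(1, 62), (3, 25)] -> pick v1 -> 62
READ a @v2: history=[] -> no version <= 2 -> NONE
READ a @v2: history=[] -> no version <= 2 -> NONE
READ a @v2: history=[] -> no version <= 2 -> NONE
v4: WRITE a=29  (a history now [(4, 29)])
v5: WRITE d=20  (d history now [(2, 41), (5, 20)])
READ a @v2: history=[(4, 29)] -> no version <= 2 -> NONE
v6: WRITE d=48  (d history now [(2, 41), (5, 20), (6, 48)])

Answer: 62
NONE
NONE
NONE
NONE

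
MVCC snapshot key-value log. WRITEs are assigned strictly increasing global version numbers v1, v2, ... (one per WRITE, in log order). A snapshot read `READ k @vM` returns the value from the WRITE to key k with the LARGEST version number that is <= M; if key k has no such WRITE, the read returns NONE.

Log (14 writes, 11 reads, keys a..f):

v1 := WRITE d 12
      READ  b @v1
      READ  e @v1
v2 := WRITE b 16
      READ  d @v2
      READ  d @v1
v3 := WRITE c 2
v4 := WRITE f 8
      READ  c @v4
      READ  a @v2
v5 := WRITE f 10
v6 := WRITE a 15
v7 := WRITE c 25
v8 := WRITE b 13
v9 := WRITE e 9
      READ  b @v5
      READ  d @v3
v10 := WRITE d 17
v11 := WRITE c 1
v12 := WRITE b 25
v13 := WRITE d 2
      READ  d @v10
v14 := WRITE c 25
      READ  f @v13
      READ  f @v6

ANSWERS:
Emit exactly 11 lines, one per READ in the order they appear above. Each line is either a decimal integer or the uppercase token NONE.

v1: WRITE d=12  (d history now [(1, 12)])
READ b @v1: history=[] -> no version <= 1 -> NONE
READ e @v1: history=[] -> no version <= 1 -> NONE
v2: WRITE b=16  (b history now [(2, 16)])
READ d @v2: history=[(1, 12)] -> pick v1 -> 12
READ d @v1: history=[(1, 12)] -> pick v1 -> 12
v3: WRITE c=2  (c history now [(3, 2)])
v4: WRITE f=8  (f history now [(4, 8)])
READ c @v4: history=[(3, 2)] -> pick v3 -> 2
READ a @v2: history=[] -> no version <= 2 -> NONE
v5: WRITE f=10  (f history now [(4, 8), (5, 10)])
v6: WRITE a=15  (a history now [(6, 15)])
v7: WRITE c=25  (c history now [(3, 2), (7, 25)])
v8: WRITE b=13  (b history now [(2, 16), (8, 13)])
v9: WRITE e=9  (e history now [(9, 9)])
READ b @v5: history=[(2, 16), (8, 13)] -> pick v2 -> 16
READ d @v3: history=[(1, 12)] -> pick v1 -> 12
v10: WRITE d=17  (d history now [(1, 12), (10, 17)])
v11: WRITE c=1  (c history now [(3, 2), (7, 25), (11, 1)])
v12: WRITE b=25  (b history now [(2, 16), (8, 13), (12, 25)])
v13: WRITE d=2  (d history now [(1, 12), (10, 17), (13, 2)])
READ d @v10: history=[(1, 12), (10, 17), (13, 2)] -> pick v10 -> 17
v14: WRITE c=25  (c history now [(3, 2), (7, 25), (11, 1), (14, 25)])
READ f @v13: history=[(4, 8), (5, 10)] -> pick v5 -> 10
READ f @v6: history=[(4, 8), (5, 10)] -> pick v5 -> 10

Answer: NONE
NONE
12
12
2
NONE
16
12
17
10
10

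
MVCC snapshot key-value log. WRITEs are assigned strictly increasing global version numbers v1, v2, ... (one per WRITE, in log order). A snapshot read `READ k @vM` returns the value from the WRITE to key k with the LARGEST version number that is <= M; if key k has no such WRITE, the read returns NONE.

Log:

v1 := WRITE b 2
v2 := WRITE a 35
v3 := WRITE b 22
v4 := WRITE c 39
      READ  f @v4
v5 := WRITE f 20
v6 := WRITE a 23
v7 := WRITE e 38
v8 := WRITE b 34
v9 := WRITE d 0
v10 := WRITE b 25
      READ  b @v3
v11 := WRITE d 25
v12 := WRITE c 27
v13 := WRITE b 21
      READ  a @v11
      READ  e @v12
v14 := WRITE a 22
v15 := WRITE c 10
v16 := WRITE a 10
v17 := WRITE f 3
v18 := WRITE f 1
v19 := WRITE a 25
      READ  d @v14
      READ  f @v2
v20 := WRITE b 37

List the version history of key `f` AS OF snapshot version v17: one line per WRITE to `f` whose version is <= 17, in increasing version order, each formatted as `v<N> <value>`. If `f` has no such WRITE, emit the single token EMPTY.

Scan writes for key=f with version <= 17:
  v1 WRITE b 2 -> skip
  v2 WRITE a 35 -> skip
  v3 WRITE b 22 -> skip
  v4 WRITE c 39 -> skip
  v5 WRITE f 20 -> keep
  v6 WRITE a 23 -> skip
  v7 WRITE e 38 -> skip
  v8 WRITE b 34 -> skip
  v9 WRITE d 0 -> skip
  v10 WRITE b 25 -> skip
  v11 WRITE d 25 -> skip
  v12 WRITE c 27 -> skip
  v13 WRITE b 21 -> skip
  v14 WRITE a 22 -> skip
  v15 WRITE c 10 -> skip
  v16 WRITE a 10 -> skip
  v17 WRITE f 3 -> keep
  v18 WRITE f 1 -> drop (> snap)
  v19 WRITE a 25 -> skip
  v20 WRITE b 37 -> skip
Collected: [(5, 20), (17, 3)]

Answer: v5 20
v17 3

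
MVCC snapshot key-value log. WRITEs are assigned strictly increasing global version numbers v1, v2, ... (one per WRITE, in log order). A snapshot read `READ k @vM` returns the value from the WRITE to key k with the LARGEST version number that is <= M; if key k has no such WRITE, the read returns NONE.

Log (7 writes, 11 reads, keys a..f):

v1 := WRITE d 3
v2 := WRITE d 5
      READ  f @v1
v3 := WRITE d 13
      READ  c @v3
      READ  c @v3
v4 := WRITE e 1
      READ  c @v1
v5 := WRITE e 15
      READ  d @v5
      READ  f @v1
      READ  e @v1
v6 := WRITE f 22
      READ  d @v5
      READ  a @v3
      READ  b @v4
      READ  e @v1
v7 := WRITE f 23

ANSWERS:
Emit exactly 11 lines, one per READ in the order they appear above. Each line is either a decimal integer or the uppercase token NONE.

v1: WRITE d=3  (d history now [(1, 3)])
v2: WRITE d=5  (d history now [(1, 3), (2, 5)])
READ f @v1: history=[] -> no version <= 1 -> NONE
v3: WRITE d=13  (d history now [(1, 3), (2, 5), (3, 13)])
READ c @v3: history=[] -> no version <= 3 -> NONE
READ c @v3: history=[] -> no version <= 3 -> NONE
v4: WRITE e=1  (e history now [(4, 1)])
READ c @v1: history=[] -> no version <= 1 -> NONE
v5: WRITE e=15  (e history now [(4, 1), (5, 15)])
READ d @v5: history=[(1, 3), (2, 5), (3, 13)] -> pick v3 -> 13
READ f @v1: history=[] -> no version <= 1 -> NONE
READ e @v1: history=[(4, 1), (5, 15)] -> no version <= 1 -> NONE
v6: WRITE f=22  (f history now [(6, 22)])
READ d @v5: history=[(1, 3), (2, 5), (3, 13)] -> pick v3 -> 13
READ a @v3: history=[] -> no version <= 3 -> NONE
READ b @v4: history=[] -> no version <= 4 -> NONE
READ e @v1: history=[(4, 1), (5, 15)] -> no version <= 1 -> NONE
v7: WRITE f=23  (f history now [(6, 22), (7, 23)])

Answer: NONE
NONE
NONE
NONE
13
NONE
NONE
13
NONE
NONE
NONE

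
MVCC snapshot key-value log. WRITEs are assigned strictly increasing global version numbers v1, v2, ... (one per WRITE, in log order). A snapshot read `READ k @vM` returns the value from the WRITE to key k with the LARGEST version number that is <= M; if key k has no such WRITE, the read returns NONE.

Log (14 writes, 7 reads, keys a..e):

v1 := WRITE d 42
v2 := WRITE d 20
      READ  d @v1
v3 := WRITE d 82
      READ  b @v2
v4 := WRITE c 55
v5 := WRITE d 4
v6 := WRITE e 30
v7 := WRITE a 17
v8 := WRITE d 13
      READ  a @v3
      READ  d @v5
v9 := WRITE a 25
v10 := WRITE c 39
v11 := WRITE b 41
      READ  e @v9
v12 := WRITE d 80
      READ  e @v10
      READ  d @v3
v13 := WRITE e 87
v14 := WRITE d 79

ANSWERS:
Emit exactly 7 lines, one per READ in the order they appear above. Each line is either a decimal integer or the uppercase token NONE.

Answer: 42
NONE
NONE
4
30
30
82

Derivation:
v1: WRITE d=42  (d history now [(1, 42)])
v2: WRITE d=20  (d history now [(1, 42), (2, 20)])
READ d @v1: history=[(1, 42), (2, 20)] -> pick v1 -> 42
v3: WRITE d=82  (d history now [(1, 42), (2, 20), (3, 82)])
READ b @v2: history=[] -> no version <= 2 -> NONE
v4: WRITE c=55  (c history now [(4, 55)])
v5: WRITE d=4  (d history now [(1, 42), (2, 20), (3, 82), (5, 4)])
v6: WRITE e=30  (e history now [(6, 30)])
v7: WRITE a=17  (a history now [(7, 17)])
v8: WRITE d=13  (d history now [(1, 42), (2, 20), (3, 82), (5, 4), (8, 13)])
READ a @v3: history=[(7, 17)] -> no version <= 3 -> NONE
READ d @v5: history=[(1, 42), (2, 20), (3, 82), (5, 4), (8, 13)] -> pick v5 -> 4
v9: WRITE a=25  (a history now [(7, 17), (9, 25)])
v10: WRITE c=39  (c history now [(4, 55), (10, 39)])
v11: WRITE b=41  (b history now [(11, 41)])
READ e @v9: history=[(6, 30)] -> pick v6 -> 30
v12: WRITE d=80  (d history now [(1, 42), (2, 20), (3, 82), (5, 4), (8, 13), (12, 80)])
READ e @v10: history=[(6, 30)] -> pick v6 -> 30
READ d @v3: history=[(1, 42), (2, 20), (3, 82), (5, 4), (8, 13), (12, 80)] -> pick v3 -> 82
v13: WRITE e=87  (e history now [(6, 30), (13, 87)])
v14: WRITE d=79  (d history now [(1, 42), (2, 20), (3, 82), (5, 4), (8, 13), (12, 80), (14, 79)])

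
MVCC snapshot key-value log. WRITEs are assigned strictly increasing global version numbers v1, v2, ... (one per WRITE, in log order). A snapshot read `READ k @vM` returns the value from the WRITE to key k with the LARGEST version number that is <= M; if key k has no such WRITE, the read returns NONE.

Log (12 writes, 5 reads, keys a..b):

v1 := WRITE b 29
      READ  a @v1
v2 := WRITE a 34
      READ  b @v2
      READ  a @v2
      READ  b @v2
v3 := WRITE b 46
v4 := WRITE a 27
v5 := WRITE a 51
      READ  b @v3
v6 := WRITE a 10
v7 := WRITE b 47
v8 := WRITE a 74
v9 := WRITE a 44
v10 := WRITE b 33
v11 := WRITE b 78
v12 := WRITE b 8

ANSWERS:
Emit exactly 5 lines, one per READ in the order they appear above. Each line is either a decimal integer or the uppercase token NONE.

Answer: NONE
29
34
29
46

Derivation:
v1: WRITE b=29  (b history now [(1, 29)])
READ a @v1: history=[] -> no version <= 1 -> NONE
v2: WRITE a=34  (a history now [(2, 34)])
READ b @v2: history=[(1, 29)] -> pick v1 -> 29
READ a @v2: history=[(2, 34)] -> pick v2 -> 34
READ b @v2: history=[(1, 29)] -> pick v1 -> 29
v3: WRITE b=46  (b history now [(1, 29), (3, 46)])
v4: WRITE a=27  (a history now [(2, 34), (4, 27)])
v5: WRITE a=51  (a history now [(2, 34), (4, 27), (5, 51)])
READ b @v3: history=[(1, 29), (3, 46)] -> pick v3 -> 46
v6: WRITE a=10  (a history now [(2, 34), (4, 27), (5, 51), (6, 10)])
v7: WRITE b=47  (b history now [(1, 29), (3, 46), (7, 47)])
v8: WRITE a=74  (a history now [(2, 34), (4, 27), (5, 51), (6, 10), (8, 74)])
v9: WRITE a=44  (a history now [(2, 34), (4, 27), (5, 51), (6, 10), (8, 74), (9, 44)])
v10: WRITE b=33  (b history now [(1, 29), (3, 46), (7, 47), (10, 33)])
v11: WRITE b=78  (b history now [(1, 29), (3, 46), (7, 47), (10, 33), (11, 78)])
v12: WRITE b=8  (b history now [(1, 29), (3, 46), (7, 47), (10, 33), (11, 78), (12, 8)])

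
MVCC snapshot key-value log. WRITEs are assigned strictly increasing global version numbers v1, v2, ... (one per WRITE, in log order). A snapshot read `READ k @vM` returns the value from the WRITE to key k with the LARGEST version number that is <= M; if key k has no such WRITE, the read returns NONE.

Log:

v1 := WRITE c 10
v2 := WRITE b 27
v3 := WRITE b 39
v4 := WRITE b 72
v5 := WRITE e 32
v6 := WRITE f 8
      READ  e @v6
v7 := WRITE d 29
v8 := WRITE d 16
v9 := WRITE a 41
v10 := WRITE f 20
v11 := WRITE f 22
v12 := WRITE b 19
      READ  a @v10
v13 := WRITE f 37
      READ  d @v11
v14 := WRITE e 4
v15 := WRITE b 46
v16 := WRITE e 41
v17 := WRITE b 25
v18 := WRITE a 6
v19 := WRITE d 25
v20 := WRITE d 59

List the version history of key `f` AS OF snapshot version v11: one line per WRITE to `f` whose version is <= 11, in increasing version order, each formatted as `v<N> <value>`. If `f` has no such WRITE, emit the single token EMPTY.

Scan writes for key=f with version <= 11:
  v1 WRITE c 10 -> skip
  v2 WRITE b 27 -> skip
  v3 WRITE b 39 -> skip
  v4 WRITE b 72 -> skip
  v5 WRITE e 32 -> skip
  v6 WRITE f 8 -> keep
  v7 WRITE d 29 -> skip
  v8 WRITE d 16 -> skip
  v9 WRITE a 41 -> skip
  v10 WRITE f 20 -> keep
  v11 WRITE f 22 -> keep
  v12 WRITE b 19 -> skip
  v13 WRITE f 37 -> drop (> snap)
  v14 WRITE e 4 -> skip
  v15 WRITE b 46 -> skip
  v16 WRITE e 41 -> skip
  v17 WRITE b 25 -> skip
  v18 WRITE a 6 -> skip
  v19 WRITE d 25 -> skip
  v20 WRITE d 59 -> skip
Collected: [(6, 8), (10, 20), (11, 22)]

Answer: v6 8
v10 20
v11 22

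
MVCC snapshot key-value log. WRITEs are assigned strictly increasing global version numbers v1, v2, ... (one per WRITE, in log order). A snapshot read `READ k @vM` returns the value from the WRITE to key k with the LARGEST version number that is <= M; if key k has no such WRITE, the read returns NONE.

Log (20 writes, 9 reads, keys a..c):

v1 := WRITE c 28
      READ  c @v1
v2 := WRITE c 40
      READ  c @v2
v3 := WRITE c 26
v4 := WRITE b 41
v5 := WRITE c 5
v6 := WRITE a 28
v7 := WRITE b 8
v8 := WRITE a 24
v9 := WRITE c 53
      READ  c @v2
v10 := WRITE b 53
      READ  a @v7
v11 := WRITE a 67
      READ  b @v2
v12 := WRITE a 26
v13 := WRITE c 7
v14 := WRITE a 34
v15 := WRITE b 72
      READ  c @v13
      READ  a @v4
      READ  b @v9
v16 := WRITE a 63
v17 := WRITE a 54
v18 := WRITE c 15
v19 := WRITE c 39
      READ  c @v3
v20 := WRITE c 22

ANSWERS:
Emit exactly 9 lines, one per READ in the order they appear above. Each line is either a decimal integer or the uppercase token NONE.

v1: WRITE c=28  (c history now [(1, 28)])
READ c @v1: history=[(1, 28)] -> pick v1 -> 28
v2: WRITE c=40  (c history now [(1, 28), (2, 40)])
READ c @v2: history=[(1, 28), (2, 40)] -> pick v2 -> 40
v3: WRITE c=26  (c history now [(1, 28), (2, 40), (3, 26)])
v4: WRITE b=41  (b history now [(4, 41)])
v5: WRITE c=5  (c history now [(1, 28), (2, 40), (3, 26), (5, 5)])
v6: WRITE a=28  (a history now [(6, 28)])
v7: WRITE b=8  (b history now [(4, 41), (7, 8)])
v8: WRITE a=24  (a history now [(6, 28), (8, 24)])
v9: WRITE c=53  (c history now [(1, 28), (2, 40), (3, 26), (5, 5), (9, 53)])
READ c @v2: history=[(1, 28), (2, 40), (3, 26), (5, 5), (9, 53)] -> pick v2 -> 40
v10: WRITE b=53  (b history now [(4, 41), (7, 8), (10, 53)])
READ a @v7: history=[(6, 28), (8, 24)] -> pick v6 -> 28
v11: WRITE a=67  (a history now [(6, 28), (8, 24), (11, 67)])
READ b @v2: history=[(4, 41), (7, 8), (10, 53)] -> no version <= 2 -> NONE
v12: WRITE a=26  (a history now [(6, 28), (8, 24), (11, 67), (12, 26)])
v13: WRITE c=7  (c history now [(1, 28), (2, 40), (3, 26), (5, 5), (9, 53), (13, 7)])
v14: WRITE a=34  (a history now [(6, 28), (8, 24), (11, 67), (12, 26), (14, 34)])
v15: WRITE b=72  (b history now [(4, 41), (7, 8), (10, 53), (15, 72)])
READ c @v13: history=[(1, 28), (2, 40), (3, 26), (5, 5), (9, 53), (13, 7)] -> pick v13 -> 7
READ a @v4: history=[(6, 28), (8, 24), (11, 67), (12, 26), (14, 34)] -> no version <= 4 -> NONE
READ b @v9: history=[(4, 41), (7, 8), (10, 53), (15, 72)] -> pick v7 -> 8
v16: WRITE a=63  (a history now [(6, 28), (8, 24), (11, 67), (12, 26), (14, 34), (16, 63)])
v17: WRITE a=54  (a history now [(6, 28), (8, 24), (11, 67), (12, 26), (14, 34), (16, 63), (17, 54)])
v18: WRITE c=15  (c history now [(1, 28), (2, 40), (3, 26), (5, 5), (9, 53), (13, 7), (18, 15)])
v19: WRITE c=39  (c history now [(1, 28), (2, 40), (3, 26), (5, 5), (9, 53), (13, 7), (18, 15), (19, 39)])
READ c @v3: history=[(1, 28), (2, 40), (3, 26), (5, 5), (9, 53), (13, 7), (18, 15), (19, 39)] -> pick v3 -> 26
v20: WRITE c=22  (c history now [(1, 28), (2, 40), (3, 26), (5, 5), (9, 53), (13, 7), (18, 15), (19, 39), (20, 22)])

Answer: 28
40
40
28
NONE
7
NONE
8
26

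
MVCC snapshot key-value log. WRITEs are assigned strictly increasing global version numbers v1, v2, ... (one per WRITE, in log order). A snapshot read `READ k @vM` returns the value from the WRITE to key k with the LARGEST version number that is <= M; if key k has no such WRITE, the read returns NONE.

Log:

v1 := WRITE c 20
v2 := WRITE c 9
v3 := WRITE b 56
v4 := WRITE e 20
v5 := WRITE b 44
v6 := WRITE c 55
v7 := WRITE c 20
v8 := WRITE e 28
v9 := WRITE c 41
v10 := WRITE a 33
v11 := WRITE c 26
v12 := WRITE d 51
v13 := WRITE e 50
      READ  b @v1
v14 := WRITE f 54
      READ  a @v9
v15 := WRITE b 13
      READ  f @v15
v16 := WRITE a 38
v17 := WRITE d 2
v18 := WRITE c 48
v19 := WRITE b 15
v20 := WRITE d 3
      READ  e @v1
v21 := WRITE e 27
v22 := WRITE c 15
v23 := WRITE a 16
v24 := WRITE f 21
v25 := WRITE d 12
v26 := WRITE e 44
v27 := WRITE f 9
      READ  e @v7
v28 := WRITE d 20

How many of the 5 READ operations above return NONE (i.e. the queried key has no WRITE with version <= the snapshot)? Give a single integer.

Answer: 3

Derivation:
v1: WRITE c=20  (c history now [(1, 20)])
v2: WRITE c=9  (c history now [(1, 20), (2, 9)])
v3: WRITE b=56  (b history now [(3, 56)])
v4: WRITE e=20  (e history now [(4, 20)])
v5: WRITE b=44  (b history now [(3, 56), (5, 44)])
v6: WRITE c=55  (c history now [(1, 20), (2, 9), (6, 55)])
v7: WRITE c=20  (c history now [(1, 20), (2, 9), (6, 55), (7, 20)])
v8: WRITE e=28  (e history now [(4, 20), (8, 28)])
v9: WRITE c=41  (c history now [(1, 20), (2, 9), (6, 55), (7, 20), (9, 41)])
v10: WRITE a=33  (a history now [(10, 33)])
v11: WRITE c=26  (c history now [(1, 20), (2, 9), (6, 55), (7, 20), (9, 41), (11, 26)])
v12: WRITE d=51  (d history now [(12, 51)])
v13: WRITE e=50  (e history now [(4, 20), (8, 28), (13, 50)])
READ b @v1: history=[(3, 56), (5, 44)] -> no version <= 1 -> NONE
v14: WRITE f=54  (f history now [(14, 54)])
READ a @v9: history=[(10, 33)] -> no version <= 9 -> NONE
v15: WRITE b=13  (b history now [(3, 56), (5, 44), (15, 13)])
READ f @v15: history=[(14, 54)] -> pick v14 -> 54
v16: WRITE a=38  (a history now [(10, 33), (16, 38)])
v17: WRITE d=2  (d history now [(12, 51), (17, 2)])
v18: WRITE c=48  (c history now [(1, 20), (2, 9), (6, 55), (7, 20), (9, 41), (11, 26), (18, 48)])
v19: WRITE b=15  (b history now [(3, 56), (5, 44), (15, 13), (19, 15)])
v20: WRITE d=3  (d history now [(12, 51), (17, 2), (20, 3)])
READ e @v1: history=[(4, 20), (8, 28), (13, 50)] -> no version <= 1 -> NONE
v21: WRITE e=27  (e history now [(4, 20), (8, 28), (13, 50), (21, 27)])
v22: WRITE c=15  (c history now [(1, 20), (2, 9), (6, 55), (7, 20), (9, 41), (11, 26), (18, 48), (22, 15)])
v23: WRITE a=16  (a history now [(10, 33), (16, 38), (23, 16)])
v24: WRITE f=21  (f history now [(14, 54), (24, 21)])
v25: WRITE d=12  (d history now [(12, 51), (17, 2), (20, 3), (25, 12)])
v26: WRITE e=44  (e history now [(4, 20), (8, 28), (13, 50), (21, 27), (26, 44)])
v27: WRITE f=9  (f history now [(14, 54), (24, 21), (27, 9)])
READ e @v7: history=[(4, 20), (8, 28), (13, 50), (21, 27), (26, 44)] -> pick v4 -> 20
v28: WRITE d=20  (d history now [(12, 51), (17, 2), (20, 3), (25, 12), (28, 20)])
Read results in order: ['NONE', 'NONE', '54', 'NONE', '20']
NONE count = 3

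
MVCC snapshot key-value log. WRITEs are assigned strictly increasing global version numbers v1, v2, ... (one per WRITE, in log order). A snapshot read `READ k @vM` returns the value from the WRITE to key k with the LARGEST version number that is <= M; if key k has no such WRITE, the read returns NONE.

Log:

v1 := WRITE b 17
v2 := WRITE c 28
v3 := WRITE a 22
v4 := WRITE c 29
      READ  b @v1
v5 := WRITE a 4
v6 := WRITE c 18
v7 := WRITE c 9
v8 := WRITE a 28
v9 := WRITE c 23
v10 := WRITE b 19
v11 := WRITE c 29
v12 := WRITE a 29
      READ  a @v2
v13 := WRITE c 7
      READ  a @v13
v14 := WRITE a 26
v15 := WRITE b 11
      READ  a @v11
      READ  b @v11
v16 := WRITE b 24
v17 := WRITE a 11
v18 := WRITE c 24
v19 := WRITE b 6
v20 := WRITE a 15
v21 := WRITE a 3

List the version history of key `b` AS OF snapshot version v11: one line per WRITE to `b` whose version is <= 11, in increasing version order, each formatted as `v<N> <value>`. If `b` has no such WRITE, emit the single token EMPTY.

Scan writes for key=b with version <= 11:
  v1 WRITE b 17 -> keep
  v2 WRITE c 28 -> skip
  v3 WRITE a 22 -> skip
  v4 WRITE c 29 -> skip
  v5 WRITE a 4 -> skip
  v6 WRITE c 18 -> skip
  v7 WRITE c 9 -> skip
  v8 WRITE a 28 -> skip
  v9 WRITE c 23 -> skip
  v10 WRITE b 19 -> keep
  v11 WRITE c 29 -> skip
  v12 WRITE a 29 -> skip
  v13 WRITE c 7 -> skip
  v14 WRITE a 26 -> skip
  v15 WRITE b 11 -> drop (> snap)
  v16 WRITE b 24 -> drop (> snap)
  v17 WRITE a 11 -> skip
  v18 WRITE c 24 -> skip
  v19 WRITE b 6 -> drop (> snap)
  v20 WRITE a 15 -> skip
  v21 WRITE a 3 -> skip
Collected: [(1, 17), (10, 19)]

Answer: v1 17
v10 19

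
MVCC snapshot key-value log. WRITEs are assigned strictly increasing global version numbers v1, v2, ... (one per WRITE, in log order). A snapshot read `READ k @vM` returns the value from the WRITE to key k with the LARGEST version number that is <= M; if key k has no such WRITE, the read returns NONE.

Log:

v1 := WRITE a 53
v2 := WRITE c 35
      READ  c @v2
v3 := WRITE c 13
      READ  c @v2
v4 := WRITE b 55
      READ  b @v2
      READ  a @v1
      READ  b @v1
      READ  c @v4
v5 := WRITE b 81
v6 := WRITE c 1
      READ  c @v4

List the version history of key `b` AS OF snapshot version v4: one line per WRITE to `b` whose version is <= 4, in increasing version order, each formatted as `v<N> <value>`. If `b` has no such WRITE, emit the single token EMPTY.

Answer: v4 55

Derivation:
Scan writes for key=b with version <= 4:
  v1 WRITE a 53 -> skip
  v2 WRITE c 35 -> skip
  v3 WRITE c 13 -> skip
  v4 WRITE b 55 -> keep
  v5 WRITE b 81 -> drop (> snap)
  v6 WRITE c 1 -> skip
Collected: [(4, 55)]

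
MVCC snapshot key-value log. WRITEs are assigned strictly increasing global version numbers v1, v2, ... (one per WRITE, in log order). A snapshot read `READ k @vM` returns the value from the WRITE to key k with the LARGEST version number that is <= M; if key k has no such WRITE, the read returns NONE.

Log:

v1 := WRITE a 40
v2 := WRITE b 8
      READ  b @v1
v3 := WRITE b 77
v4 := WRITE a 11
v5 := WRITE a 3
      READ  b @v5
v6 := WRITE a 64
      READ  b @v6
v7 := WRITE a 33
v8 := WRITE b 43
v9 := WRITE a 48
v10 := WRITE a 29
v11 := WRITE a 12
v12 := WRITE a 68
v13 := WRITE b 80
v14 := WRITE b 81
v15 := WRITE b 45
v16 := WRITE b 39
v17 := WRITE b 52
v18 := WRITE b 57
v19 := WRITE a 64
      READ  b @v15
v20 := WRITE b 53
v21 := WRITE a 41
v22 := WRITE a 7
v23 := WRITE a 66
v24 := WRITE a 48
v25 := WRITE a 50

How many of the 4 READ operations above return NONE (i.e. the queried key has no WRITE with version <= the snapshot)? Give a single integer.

v1: WRITE a=40  (a history now [(1, 40)])
v2: WRITE b=8  (b history now [(2, 8)])
READ b @v1: history=[(2, 8)] -> no version <= 1 -> NONE
v3: WRITE b=77  (b history now [(2, 8), (3, 77)])
v4: WRITE a=11  (a history now [(1, 40), (4, 11)])
v5: WRITE a=3  (a history now [(1, 40), (4, 11), (5, 3)])
READ b @v5: history=[(2, 8), (3, 77)] -> pick v3 -> 77
v6: WRITE a=64  (a history now [(1, 40), (4, 11), (5, 3), (6, 64)])
READ b @v6: history=[(2, 8), (3, 77)] -> pick v3 -> 77
v7: WRITE a=33  (a history now [(1, 40), (4, 11), (5, 3), (6, 64), (7, 33)])
v8: WRITE b=43  (b history now [(2, 8), (3, 77), (8, 43)])
v9: WRITE a=48  (a history now [(1, 40), (4, 11), (5, 3), (6, 64), (7, 33), (9, 48)])
v10: WRITE a=29  (a history now [(1, 40), (4, 11), (5, 3), (6, 64), (7, 33), (9, 48), (10, 29)])
v11: WRITE a=12  (a history now [(1, 40), (4, 11), (5, 3), (6, 64), (7, 33), (9, 48), (10, 29), (11, 12)])
v12: WRITE a=68  (a history now [(1, 40), (4, 11), (5, 3), (6, 64), (7, 33), (9, 48), (10, 29), (11, 12), (12, 68)])
v13: WRITE b=80  (b history now [(2, 8), (3, 77), (8, 43), (13, 80)])
v14: WRITE b=81  (b history now [(2, 8), (3, 77), (8, 43), (13, 80), (14, 81)])
v15: WRITE b=45  (b history now [(2, 8), (3, 77), (8, 43), (13, 80), (14, 81), (15, 45)])
v16: WRITE b=39  (b history now [(2, 8), (3, 77), (8, 43), (13, 80), (14, 81), (15, 45), (16, 39)])
v17: WRITE b=52  (b history now [(2, 8), (3, 77), (8, 43), (13, 80), (14, 81), (15, 45), (16, 39), (17, 52)])
v18: WRITE b=57  (b history now [(2, 8), (3, 77), (8, 43), (13, 80), (14, 81), (15, 45), (16, 39), (17, 52), (18, 57)])
v19: WRITE a=64  (a history now [(1, 40), (4, 11), (5, 3), (6, 64), (7, 33), (9, 48), (10, 29), (11, 12), (12, 68), (19, 64)])
READ b @v15: history=[(2, 8), (3, 77), (8, 43), (13, 80), (14, 81), (15, 45), (16, 39), (17, 52), (18, 57)] -> pick v15 -> 45
v20: WRITE b=53  (b history now [(2, 8), (3, 77), (8, 43), (13, 80), (14, 81), (15, 45), (16, 39), (17, 52), (18, 57), (20, 53)])
v21: WRITE a=41  (a history now [(1, 40), (4, 11), (5, 3), (6, 64), (7, 33), (9, 48), (10, 29), (11, 12), (12, 68), (19, 64), (21, 41)])
v22: WRITE a=7  (a history now [(1, 40), (4, 11), (5, 3), (6, 64), (7, 33), (9, 48), (10, 29), (11, 12), (12, 68), (19, 64), (21, 41), (22, 7)])
v23: WRITE a=66  (a history now [(1, 40), (4, 11), (5, 3), (6, 64), (7, 33), (9, 48), (10, 29), (11, 12), (12, 68), (19, 64), (21, 41), (22, 7), (23, 66)])
v24: WRITE a=48  (a history now [(1, 40), (4, 11), (5, 3), (6, 64), (7, 33), (9, 48), (10, 29), (11, 12), (12, 68), (19, 64), (21, 41), (22, 7), (23, 66), (24, 48)])
v25: WRITE a=50  (a history now [(1, 40), (4, 11), (5, 3), (6, 64), (7, 33), (9, 48), (10, 29), (11, 12), (12, 68), (19, 64), (21, 41), (22, 7), (23, 66), (24, 48), (25, 50)])
Read results in order: ['NONE', '77', '77', '45']
NONE count = 1

Answer: 1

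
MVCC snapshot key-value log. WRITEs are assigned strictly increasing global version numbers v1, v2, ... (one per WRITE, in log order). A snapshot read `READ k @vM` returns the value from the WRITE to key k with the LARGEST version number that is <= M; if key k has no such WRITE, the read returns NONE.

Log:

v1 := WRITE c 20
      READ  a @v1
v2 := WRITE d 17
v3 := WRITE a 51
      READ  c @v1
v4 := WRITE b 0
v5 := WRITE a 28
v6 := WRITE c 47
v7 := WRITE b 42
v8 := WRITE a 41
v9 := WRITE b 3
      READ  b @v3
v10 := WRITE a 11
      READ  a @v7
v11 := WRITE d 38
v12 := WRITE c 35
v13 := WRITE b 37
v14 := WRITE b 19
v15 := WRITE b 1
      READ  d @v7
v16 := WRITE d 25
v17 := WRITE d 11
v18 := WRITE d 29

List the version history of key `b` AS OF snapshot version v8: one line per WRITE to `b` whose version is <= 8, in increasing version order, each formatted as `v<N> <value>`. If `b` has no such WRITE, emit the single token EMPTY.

Answer: v4 0
v7 42

Derivation:
Scan writes for key=b with version <= 8:
  v1 WRITE c 20 -> skip
  v2 WRITE d 17 -> skip
  v3 WRITE a 51 -> skip
  v4 WRITE b 0 -> keep
  v5 WRITE a 28 -> skip
  v6 WRITE c 47 -> skip
  v7 WRITE b 42 -> keep
  v8 WRITE a 41 -> skip
  v9 WRITE b 3 -> drop (> snap)
  v10 WRITE a 11 -> skip
  v11 WRITE d 38 -> skip
  v12 WRITE c 35 -> skip
  v13 WRITE b 37 -> drop (> snap)
  v14 WRITE b 19 -> drop (> snap)
  v15 WRITE b 1 -> drop (> snap)
  v16 WRITE d 25 -> skip
  v17 WRITE d 11 -> skip
  v18 WRITE d 29 -> skip
Collected: [(4, 0), (7, 42)]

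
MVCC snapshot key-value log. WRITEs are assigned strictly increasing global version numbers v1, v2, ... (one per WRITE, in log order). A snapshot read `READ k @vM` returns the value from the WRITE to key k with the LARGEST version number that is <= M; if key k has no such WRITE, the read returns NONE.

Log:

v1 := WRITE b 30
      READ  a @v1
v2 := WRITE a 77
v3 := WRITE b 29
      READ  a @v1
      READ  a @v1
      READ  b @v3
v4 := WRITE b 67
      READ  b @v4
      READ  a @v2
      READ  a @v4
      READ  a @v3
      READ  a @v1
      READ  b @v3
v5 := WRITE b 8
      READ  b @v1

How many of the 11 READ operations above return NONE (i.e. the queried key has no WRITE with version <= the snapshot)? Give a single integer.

v1: WRITE b=30  (b history now [(1, 30)])
READ a @v1: history=[] -> no version <= 1 -> NONE
v2: WRITE a=77  (a history now [(2, 77)])
v3: WRITE b=29  (b history now [(1, 30), (3, 29)])
READ a @v1: history=[(2, 77)] -> no version <= 1 -> NONE
READ a @v1: history=[(2, 77)] -> no version <= 1 -> NONE
READ b @v3: history=[(1, 30), (3, 29)] -> pick v3 -> 29
v4: WRITE b=67  (b history now [(1, 30), (3, 29), (4, 67)])
READ b @v4: history=[(1, 30), (3, 29), (4, 67)] -> pick v4 -> 67
READ a @v2: history=[(2, 77)] -> pick v2 -> 77
READ a @v4: history=[(2, 77)] -> pick v2 -> 77
READ a @v3: history=[(2, 77)] -> pick v2 -> 77
READ a @v1: history=[(2, 77)] -> no version <= 1 -> NONE
READ b @v3: history=[(1, 30), (3, 29), (4, 67)] -> pick v3 -> 29
v5: WRITE b=8  (b history now [(1, 30), (3, 29), (4, 67), (5, 8)])
READ b @v1: history=[(1, 30), (3, 29), (4, 67), (5, 8)] -> pick v1 -> 30
Read results in order: ['NONE', 'NONE', 'NONE', '29', '67', '77', '77', '77', 'NONE', '29', '30']
NONE count = 4

Answer: 4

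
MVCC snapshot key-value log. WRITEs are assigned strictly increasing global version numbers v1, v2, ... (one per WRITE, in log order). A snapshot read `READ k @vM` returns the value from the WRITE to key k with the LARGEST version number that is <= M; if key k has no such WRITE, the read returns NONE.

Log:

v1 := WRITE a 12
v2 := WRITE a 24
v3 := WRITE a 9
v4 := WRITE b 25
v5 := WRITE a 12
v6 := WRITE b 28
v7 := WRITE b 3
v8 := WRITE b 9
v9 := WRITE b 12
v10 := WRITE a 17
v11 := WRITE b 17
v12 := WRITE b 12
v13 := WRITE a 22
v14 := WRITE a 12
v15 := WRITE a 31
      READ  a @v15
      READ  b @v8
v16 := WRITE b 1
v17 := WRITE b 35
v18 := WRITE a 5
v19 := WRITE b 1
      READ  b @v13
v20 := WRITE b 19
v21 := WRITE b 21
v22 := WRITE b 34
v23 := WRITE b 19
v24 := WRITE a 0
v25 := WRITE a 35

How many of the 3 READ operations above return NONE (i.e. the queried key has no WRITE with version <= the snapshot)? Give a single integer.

v1: WRITE a=12  (a history now [(1, 12)])
v2: WRITE a=24  (a history now [(1, 12), (2, 24)])
v3: WRITE a=9  (a history now [(1, 12), (2, 24), (3, 9)])
v4: WRITE b=25  (b history now [(4, 25)])
v5: WRITE a=12  (a history now [(1, 12), (2, 24), (3, 9), (5, 12)])
v6: WRITE b=28  (b history now [(4, 25), (6, 28)])
v7: WRITE b=3  (b history now [(4, 25), (6, 28), (7, 3)])
v8: WRITE b=9  (b history now [(4, 25), (6, 28), (7, 3), (8, 9)])
v9: WRITE b=12  (b history now [(4, 25), (6, 28), (7, 3), (8, 9), (9, 12)])
v10: WRITE a=17  (a history now [(1, 12), (2, 24), (3, 9), (5, 12), (10, 17)])
v11: WRITE b=17  (b history now [(4, 25), (6, 28), (7, 3), (8, 9), (9, 12), (11, 17)])
v12: WRITE b=12  (b history now [(4, 25), (6, 28), (7, 3), (8, 9), (9, 12), (11, 17), (12, 12)])
v13: WRITE a=22  (a history now [(1, 12), (2, 24), (3, 9), (5, 12), (10, 17), (13, 22)])
v14: WRITE a=12  (a history now [(1, 12), (2, 24), (3, 9), (5, 12), (10, 17), (13, 22), (14, 12)])
v15: WRITE a=31  (a history now [(1, 12), (2, 24), (3, 9), (5, 12), (10, 17), (13, 22), (14, 12), (15, 31)])
READ a @v15: history=[(1, 12), (2, 24), (3, 9), (5, 12), (10, 17), (13, 22), (14, 12), (15, 31)] -> pick v15 -> 31
READ b @v8: history=[(4, 25), (6, 28), (7, 3), (8, 9), (9, 12), (11, 17), (12, 12)] -> pick v8 -> 9
v16: WRITE b=1  (b history now [(4, 25), (6, 28), (7, 3), (8, 9), (9, 12), (11, 17), (12, 12), (16, 1)])
v17: WRITE b=35  (b history now [(4, 25), (6, 28), (7, 3), (8, 9), (9, 12), (11, 17), (12, 12), (16, 1), (17, 35)])
v18: WRITE a=5  (a history now [(1, 12), (2, 24), (3, 9), (5, 12), (10, 17), (13, 22), (14, 12), (15, 31), (18, 5)])
v19: WRITE b=1  (b history now [(4, 25), (6, 28), (7, 3), (8, 9), (9, 12), (11, 17), (12, 12), (16, 1), (17, 35), (19, 1)])
READ b @v13: history=[(4, 25), (6, 28), (7, 3), (8, 9), (9, 12), (11, 17), (12, 12), (16, 1), (17, 35), (19, 1)] -> pick v12 -> 12
v20: WRITE b=19  (b history now [(4, 25), (6, 28), (7, 3), (8, 9), (9, 12), (11, 17), (12, 12), (16, 1), (17, 35), (19, 1), (20, 19)])
v21: WRITE b=21  (b history now [(4, 25), (6, 28), (7, 3), (8, 9), (9, 12), (11, 17), (12, 12), (16, 1), (17, 35), (19, 1), (20, 19), (21, 21)])
v22: WRITE b=34  (b history now [(4, 25), (6, 28), (7, 3), (8, 9), (9, 12), (11, 17), (12, 12), (16, 1), (17, 35), (19, 1), (20, 19), (21, 21), (22, 34)])
v23: WRITE b=19  (b history now [(4, 25), (6, 28), (7, 3), (8, 9), (9, 12), (11, 17), (12, 12), (16, 1), (17, 35), (19, 1), (20, 19), (21, 21), (22, 34), (23, 19)])
v24: WRITE a=0  (a history now [(1, 12), (2, 24), (3, 9), (5, 12), (10, 17), (13, 22), (14, 12), (15, 31), (18, 5), (24, 0)])
v25: WRITE a=35  (a history now [(1, 12), (2, 24), (3, 9), (5, 12), (10, 17), (13, 22), (14, 12), (15, 31), (18, 5), (24, 0), (25, 35)])
Read results in order: ['31', '9', '12']
NONE count = 0

Answer: 0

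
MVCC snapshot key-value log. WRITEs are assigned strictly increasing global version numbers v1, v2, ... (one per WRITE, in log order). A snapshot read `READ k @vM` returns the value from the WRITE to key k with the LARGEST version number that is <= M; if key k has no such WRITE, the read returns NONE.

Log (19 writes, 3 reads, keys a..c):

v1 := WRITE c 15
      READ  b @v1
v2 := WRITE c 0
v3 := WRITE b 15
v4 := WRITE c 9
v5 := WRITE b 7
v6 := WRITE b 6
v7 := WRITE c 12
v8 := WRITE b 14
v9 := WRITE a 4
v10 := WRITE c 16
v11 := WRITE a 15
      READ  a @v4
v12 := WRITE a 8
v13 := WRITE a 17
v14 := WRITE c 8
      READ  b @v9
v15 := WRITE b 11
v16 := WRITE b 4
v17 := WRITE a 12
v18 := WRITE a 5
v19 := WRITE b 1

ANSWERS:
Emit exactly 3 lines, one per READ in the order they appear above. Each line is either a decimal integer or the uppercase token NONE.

Answer: NONE
NONE
14

Derivation:
v1: WRITE c=15  (c history now [(1, 15)])
READ b @v1: history=[] -> no version <= 1 -> NONE
v2: WRITE c=0  (c history now [(1, 15), (2, 0)])
v3: WRITE b=15  (b history now [(3, 15)])
v4: WRITE c=9  (c history now [(1, 15), (2, 0), (4, 9)])
v5: WRITE b=7  (b history now [(3, 15), (5, 7)])
v6: WRITE b=6  (b history now [(3, 15), (5, 7), (6, 6)])
v7: WRITE c=12  (c history now [(1, 15), (2, 0), (4, 9), (7, 12)])
v8: WRITE b=14  (b history now [(3, 15), (5, 7), (6, 6), (8, 14)])
v9: WRITE a=4  (a history now [(9, 4)])
v10: WRITE c=16  (c history now [(1, 15), (2, 0), (4, 9), (7, 12), (10, 16)])
v11: WRITE a=15  (a history now [(9, 4), (11, 15)])
READ a @v4: history=[(9, 4), (11, 15)] -> no version <= 4 -> NONE
v12: WRITE a=8  (a history now [(9, 4), (11, 15), (12, 8)])
v13: WRITE a=17  (a history now [(9, 4), (11, 15), (12, 8), (13, 17)])
v14: WRITE c=8  (c history now [(1, 15), (2, 0), (4, 9), (7, 12), (10, 16), (14, 8)])
READ b @v9: history=[(3, 15), (5, 7), (6, 6), (8, 14)] -> pick v8 -> 14
v15: WRITE b=11  (b history now [(3, 15), (5, 7), (6, 6), (8, 14), (15, 11)])
v16: WRITE b=4  (b history now [(3, 15), (5, 7), (6, 6), (8, 14), (15, 11), (16, 4)])
v17: WRITE a=12  (a history now [(9, 4), (11, 15), (12, 8), (13, 17), (17, 12)])
v18: WRITE a=5  (a history now [(9, 4), (11, 15), (12, 8), (13, 17), (17, 12), (18, 5)])
v19: WRITE b=1  (b history now [(3, 15), (5, 7), (6, 6), (8, 14), (15, 11), (16, 4), (19, 1)])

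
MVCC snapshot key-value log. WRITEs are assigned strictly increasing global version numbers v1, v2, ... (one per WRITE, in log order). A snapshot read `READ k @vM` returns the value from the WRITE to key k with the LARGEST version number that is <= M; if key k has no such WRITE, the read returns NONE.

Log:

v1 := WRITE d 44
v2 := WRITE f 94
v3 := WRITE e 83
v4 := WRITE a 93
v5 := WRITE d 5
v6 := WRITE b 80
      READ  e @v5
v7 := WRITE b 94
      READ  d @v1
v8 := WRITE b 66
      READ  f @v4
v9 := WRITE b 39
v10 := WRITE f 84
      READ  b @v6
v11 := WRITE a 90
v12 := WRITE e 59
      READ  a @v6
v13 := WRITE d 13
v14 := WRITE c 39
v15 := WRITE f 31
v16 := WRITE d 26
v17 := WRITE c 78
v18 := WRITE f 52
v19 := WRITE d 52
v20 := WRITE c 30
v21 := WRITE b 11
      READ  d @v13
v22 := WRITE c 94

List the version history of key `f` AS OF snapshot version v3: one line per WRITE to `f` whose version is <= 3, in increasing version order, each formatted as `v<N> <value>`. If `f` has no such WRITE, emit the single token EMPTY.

Scan writes for key=f with version <= 3:
  v1 WRITE d 44 -> skip
  v2 WRITE f 94 -> keep
  v3 WRITE e 83 -> skip
  v4 WRITE a 93 -> skip
  v5 WRITE d 5 -> skip
  v6 WRITE b 80 -> skip
  v7 WRITE b 94 -> skip
  v8 WRITE b 66 -> skip
  v9 WRITE b 39 -> skip
  v10 WRITE f 84 -> drop (> snap)
  v11 WRITE a 90 -> skip
  v12 WRITE e 59 -> skip
  v13 WRITE d 13 -> skip
  v14 WRITE c 39 -> skip
  v15 WRITE f 31 -> drop (> snap)
  v16 WRITE d 26 -> skip
  v17 WRITE c 78 -> skip
  v18 WRITE f 52 -> drop (> snap)
  v19 WRITE d 52 -> skip
  v20 WRITE c 30 -> skip
  v21 WRITE b 11 -> skip
  v22 WRITE c 94 -> skip
Collected: [(2, 94)]

Answer: v2 94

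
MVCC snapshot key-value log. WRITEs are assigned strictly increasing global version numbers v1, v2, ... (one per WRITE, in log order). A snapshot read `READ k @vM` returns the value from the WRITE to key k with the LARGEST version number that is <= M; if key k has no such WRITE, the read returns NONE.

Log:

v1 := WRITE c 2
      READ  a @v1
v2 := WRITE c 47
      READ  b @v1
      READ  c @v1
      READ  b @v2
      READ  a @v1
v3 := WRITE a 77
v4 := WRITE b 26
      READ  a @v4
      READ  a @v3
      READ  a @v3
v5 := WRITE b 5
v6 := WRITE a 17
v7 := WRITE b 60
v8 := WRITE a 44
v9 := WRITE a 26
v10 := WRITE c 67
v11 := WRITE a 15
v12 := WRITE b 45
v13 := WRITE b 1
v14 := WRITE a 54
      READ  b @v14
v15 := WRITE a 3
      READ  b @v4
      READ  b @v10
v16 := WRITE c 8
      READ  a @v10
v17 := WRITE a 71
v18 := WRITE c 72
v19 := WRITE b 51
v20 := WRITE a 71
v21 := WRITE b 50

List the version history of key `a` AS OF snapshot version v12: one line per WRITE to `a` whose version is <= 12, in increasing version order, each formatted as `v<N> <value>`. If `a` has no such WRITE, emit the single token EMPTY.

Scan writes for key=a with version <= 12:
  v1 WRITE c 2 -> skip
  v2 WRITE c 47 -> skip
  v3 WRITE a 77 -> keep
  v4 WRITE b 26 -> skip
  v5 WRITE b 5 -> skip
  v6 WRITE a 17 -> keep
  v7 WRITE b 60 -> skip
  v8 WRITE a 44 -> keep
  v9 WRITE a 26 -> keep
  v10 WRITE c 67 -> skip
  v11 WRITE a 15 -> keep
  v12 WRITE b 45 -> skip
  v13 WRITE b 1 -> skip
  v14 WRITE a 54 -> drop (> snap)
  v15 WRITE a 3 -> drop (> snap)
  v16 WRITE c 8 -> skip
  v17 WRITE a 71 -> drop (> snap)
  v18 WRITE c 72 -> skip
  v19 WRITE b 51 -> skip
  v20 WRITE a 71 -> drop (> snap)
  v21 WRITE b 50 -> skip
Collected: [(3, 77), (6, 17), (8, 44), (9, 26), (11, 15)]

Answer: v3 77
v6 17
v8 44
v9 26
v11 15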